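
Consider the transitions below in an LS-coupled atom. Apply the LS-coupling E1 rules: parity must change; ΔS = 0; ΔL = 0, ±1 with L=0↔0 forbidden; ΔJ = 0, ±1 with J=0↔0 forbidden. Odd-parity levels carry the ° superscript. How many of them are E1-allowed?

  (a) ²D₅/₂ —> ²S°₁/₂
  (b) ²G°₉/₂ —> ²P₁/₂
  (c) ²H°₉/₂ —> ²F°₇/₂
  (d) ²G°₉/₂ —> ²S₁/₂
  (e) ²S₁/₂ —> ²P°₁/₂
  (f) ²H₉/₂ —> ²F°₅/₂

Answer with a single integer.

(a) forbidden (ΔL, ΔJ fail)
(b) forbidden (ΔL, ΔJ fail)
(c) forbidden (parity, ΔL fail)
(d) forbidden (ΔL, ΔJ fail)
(e) allowed
(f) forbidden (ΔL, ΔJ fail)
Total allowed: 1 of 6.

1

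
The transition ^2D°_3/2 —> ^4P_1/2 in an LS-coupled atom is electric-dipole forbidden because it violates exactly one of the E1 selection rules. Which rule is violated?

the ΔS = 0 rule

Initial level: S=1/2, L=2, J=3/2, parity odd. Final level: S=3/2, L=1, J=1/2, parity even.
Parity must change: odd → even — ok.
ΔS = 0: S: 1/2 → 3/2 — fails.
ΔL = 0, ±1 (not L=0↔0): L: 2 → 1, ΔL = -1 — ok.
ΔJ = 0, ±1 (not J=0↔0): J: 3/2 → 1/2, ΔJ = -1 — ok.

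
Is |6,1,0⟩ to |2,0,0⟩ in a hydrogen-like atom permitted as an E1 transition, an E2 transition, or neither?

Δl = 0 − 1 = -1; l_i + l_f = 1.
Δm_l = +0.
E1 (Δl = ±1, |Δm_l| ≤ 1): satisfied.
E2 (Δl = 0,±2, l_i+l_f ≥ 2, |Δm_l| ≤ 2): not satisfied.

E1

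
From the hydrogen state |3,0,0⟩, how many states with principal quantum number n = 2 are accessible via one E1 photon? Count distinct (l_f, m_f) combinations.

E1 requires Δl = ±1, so l_f ∈ {-1, 1}; with 0 ≤ l_f ≤ n_f−1 = 1, the allowed l_f values are {1}.
For l_f = 1: m_f ∈ {m_i−1, m_i, m_i+1} ∩ [−1, 1] = {-1, 0, 1} → 3 states.
Total: 3.

3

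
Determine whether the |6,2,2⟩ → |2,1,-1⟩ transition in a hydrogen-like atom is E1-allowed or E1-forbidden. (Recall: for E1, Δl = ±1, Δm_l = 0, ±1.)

forbidden

Initial l = 2, final l = 1, so Δl = -1. E1 requires Δl = ±1: ok.
Δm_l = -1 − (2) = -3. E1 requires Δm_l = 0, ±1: fails.
The transition is electric-dipole forbidden.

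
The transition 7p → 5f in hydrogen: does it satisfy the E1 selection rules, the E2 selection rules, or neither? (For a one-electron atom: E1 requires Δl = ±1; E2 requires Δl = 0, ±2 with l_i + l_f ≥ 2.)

E2

Δl = 3 − 1 = +2; l_i + l_f = 4.
E1 (Δl = ±1): not satisfied.
E2 (Δl = 0,±2, l_i+l_f ≥ 2): satisfied.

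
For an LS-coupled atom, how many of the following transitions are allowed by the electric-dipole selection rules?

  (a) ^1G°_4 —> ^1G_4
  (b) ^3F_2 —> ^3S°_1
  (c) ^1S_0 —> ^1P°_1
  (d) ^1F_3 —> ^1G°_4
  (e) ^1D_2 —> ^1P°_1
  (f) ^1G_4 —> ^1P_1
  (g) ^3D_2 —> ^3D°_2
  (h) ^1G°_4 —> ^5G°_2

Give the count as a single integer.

5

(a) allowed
(b) forbidden (ΔL fails)
(c) allowed
(d) allowed
(e) allowed
(f) forbidden (parity, ΔL, ΔJ fail)
(g) allowed
(h) forbidden (parity, ΔS, ΔJ fail)
Total allowed: 5 of 8.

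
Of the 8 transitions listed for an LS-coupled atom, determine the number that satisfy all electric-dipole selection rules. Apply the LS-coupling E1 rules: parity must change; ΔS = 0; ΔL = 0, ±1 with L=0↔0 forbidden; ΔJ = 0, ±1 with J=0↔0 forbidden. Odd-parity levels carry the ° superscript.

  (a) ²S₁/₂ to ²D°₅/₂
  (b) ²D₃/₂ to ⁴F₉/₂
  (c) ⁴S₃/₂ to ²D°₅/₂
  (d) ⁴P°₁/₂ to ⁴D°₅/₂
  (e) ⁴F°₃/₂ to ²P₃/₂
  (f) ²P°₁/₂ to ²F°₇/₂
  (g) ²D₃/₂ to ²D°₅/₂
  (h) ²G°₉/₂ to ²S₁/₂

(a) forbidden (ΔL, ΔJ fail)
(b) forbidden (parity, ΔS, ΔJ fail)
(c) forbidden (ΔS, ΔL fail)
(d) forbidden (parity, ΔJ fail)
(e) forbidden (ΔS, ΔL fail)
(f) forbidden (parity, ΔL, ΔJ fail)
(g) allowed
(h) forbidden (ΔL, ΔJ fail)
Total allowed: 1 of 8.

1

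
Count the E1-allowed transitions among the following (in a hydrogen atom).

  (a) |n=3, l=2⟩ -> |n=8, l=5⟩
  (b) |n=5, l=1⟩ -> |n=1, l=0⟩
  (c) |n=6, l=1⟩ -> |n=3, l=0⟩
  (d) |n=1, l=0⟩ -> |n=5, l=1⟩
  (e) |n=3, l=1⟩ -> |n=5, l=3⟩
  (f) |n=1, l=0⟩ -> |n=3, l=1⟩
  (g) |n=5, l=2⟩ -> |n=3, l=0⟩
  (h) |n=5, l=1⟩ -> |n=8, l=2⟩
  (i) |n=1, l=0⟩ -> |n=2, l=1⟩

(a) forbidden — Δl = +3 (E1 requires Δl = ±1)
(b) allowed
(c) allowed
(d) allowed
(e) forbidden — Δl = +2 (E1 requires Δl = ±1)
(f) allowed
(g) forbidden — Δl = -2 (E1 requires Δl = ±1)
(h) allowed
(i) allowed
Total allowed: 6 of 9.

6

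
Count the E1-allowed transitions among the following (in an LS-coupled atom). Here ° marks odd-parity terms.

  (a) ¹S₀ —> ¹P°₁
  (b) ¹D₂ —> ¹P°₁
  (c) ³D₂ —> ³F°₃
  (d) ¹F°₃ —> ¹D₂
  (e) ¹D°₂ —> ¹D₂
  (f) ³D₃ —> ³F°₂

6

(a) allowed
(b) allowed
(c) allowed
(d) allowed
(e) allowed
(f) allowed
Total allowed: 6 of 6.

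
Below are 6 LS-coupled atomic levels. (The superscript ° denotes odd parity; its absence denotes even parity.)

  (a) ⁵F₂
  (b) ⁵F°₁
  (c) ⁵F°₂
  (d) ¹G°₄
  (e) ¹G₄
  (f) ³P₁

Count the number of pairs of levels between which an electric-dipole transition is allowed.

(a)–(b): allowed.
(a)–(c): allowed.
(a)–(d): forbidden (ΔS, ΔJ).
(a)–(e): forbidden (parity, ΔS, ΔJ).
(a)–(f): forbidden (parity, ΔS, ΔL).
(b)–(c): forbidden (parity).
(b)–(d): forbidden (parity, ΔS, ΔJ).
(b)–(e): forbidden (ΔS, ΔJ).
(b)–(f): forbidden (ΔS, ΔL).
(c)–(d): forbidden (parity, ΔS, ΔJ).
(c)–(e): forbidden (ΔS, ΔJ).
(c)–(f): forbidden (ΔS, ΔL).
(d)–(e): allowed.
(d)–(f): forbidden (ΔS, ΔL, ΔJ).
(e)–(f): forbidden (parity, ΔS, ΔL, ΔJ).
Allowed pairs: 3 of 15.

3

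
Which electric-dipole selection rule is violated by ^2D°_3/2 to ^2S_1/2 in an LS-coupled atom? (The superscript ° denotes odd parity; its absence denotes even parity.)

Initial level: S=1/2, L=2, J=3/2, parity odd. Final level: S=1/2, L=0, J=1/2, parity even.
Parity must change: odd → even — passes.
ΔS = 0: S: 1/2 → 1/2 — passes.
ΔL = 0, ±1 (not L=0↔0): L: 2 → 0, ΔL = -2 — fails.
ΔJ = 0, ±1 (not J=0↔0): J: 3/2 → 1/2, ΔJ = -1 — passes.

the ΔL = 0, ±1 rule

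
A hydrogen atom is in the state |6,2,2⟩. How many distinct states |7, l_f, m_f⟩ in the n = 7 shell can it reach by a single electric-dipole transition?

E1 requires Δl = ±1, so l_f ∈ {1, 3}; with 0 ≤ l_f ≤ n_f−1 = 6, the allowed l_f values are {1, 3}.
For l_f = 1: m_f ∈ {m_i−1, m_i, m_i+1} ∩ [−1, 1] = {1} → 1 state.
For l_f = 3: m_f ∈ {m_i−1, m_i, m_i+1} ∩ [−3, 3] = {1, 2, 3} → 3 states.
Total: 4.

4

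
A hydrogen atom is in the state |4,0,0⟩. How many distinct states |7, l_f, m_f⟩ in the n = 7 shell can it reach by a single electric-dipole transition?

E1 requires Δl = ±1, so l_f ∈ {-1, 1}; with 0 ≤ l_f ≤ n_f−1 = 6, the allowed l_f values are {1}.
For l_f = 1: m_f ∈ {m_i−1, m_i, m_i+1} ∩ [−1, 1] = {-1, 0, 1} → 3 states.
Total: 3.

3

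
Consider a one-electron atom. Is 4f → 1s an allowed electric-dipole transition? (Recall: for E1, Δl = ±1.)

l: 3 → 0 (Δl = -3). Δl = ±1 violated.
The transition is electric-dipole forbidden.

forbidden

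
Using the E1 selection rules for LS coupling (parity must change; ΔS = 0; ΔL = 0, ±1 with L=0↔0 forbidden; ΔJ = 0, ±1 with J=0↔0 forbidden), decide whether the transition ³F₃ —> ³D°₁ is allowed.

ΔS = 0: S: 1 → 1 — ✓.
Parity must change: even → odd — ✓.
ΔJ = 0, ±1 (not J=0↔0): J: 3 → 1, ΔJ = -2 — ✗.
ΔL = 0, ±1 (not L=0↔0): L: 3 → 2, ΔL = -1 — ✓.
Rule(s) violated: ΔJ.

forbidden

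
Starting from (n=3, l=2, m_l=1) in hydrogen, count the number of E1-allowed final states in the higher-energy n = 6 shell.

5

E1 requires Δl = ±1, so l_f ∈ {1, 3}; with 0 ≤ l_f ≤ n_f−1 = 5, the allowed l_f values are {1, 3}.
For l_f = 1: m_f ∈ {m_i−1, m_i, m_i+1} ∩ [−1, 1] = {0, 1} → 2 states.
For l_f = 3: m_f ∈ {m_i−1, m_i, m_i+1} ∩ [−3, 3] = {0, 1, 2} → 3 states.
Total: 5.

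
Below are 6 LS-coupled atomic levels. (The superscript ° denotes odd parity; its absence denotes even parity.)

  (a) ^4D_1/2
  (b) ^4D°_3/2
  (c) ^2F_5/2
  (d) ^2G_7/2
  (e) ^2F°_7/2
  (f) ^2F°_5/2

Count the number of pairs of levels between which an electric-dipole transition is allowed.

(a)–(b): allowed.
(a)–(c): forbidden (parity, ΔS, ΔJ).
(a)–(d): forbidden (parity, ΔS, ΔL, ΔJ).
(a)–(e): forbidden (ΔS, ΔJ).
(a)–(f): forbidden (ΔS, ΔJ).
(b)–(c): forbidden (ΔS).
(b)–(d): forbidden (ΔS, ΔL, ΔJ).
(b)–(e): forbidden (parity, ΔS, ΔJ).
(b)–(f): forbidden (parity, ΔS).
(c)–(d): forbidden (parity).
(c)–(e): allowed.
(c)–(f): allowed.
(d)–(e): allowed.
(d)–(f): allowed.
(e)–(f): forbidden (parity).
Allowed pairs: 5 of 15.

5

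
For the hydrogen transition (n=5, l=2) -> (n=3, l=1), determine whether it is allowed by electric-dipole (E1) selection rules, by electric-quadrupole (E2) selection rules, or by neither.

E1

Δl = 1 − 2 = -1; l_i + l_f = 3.
E1 (Δl = ±1): satisfied.
E2 (Δl = 0,±2, l_i+l_f ≥ 2): not satisfied.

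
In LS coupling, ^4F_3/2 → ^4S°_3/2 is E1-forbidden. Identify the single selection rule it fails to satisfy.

the ΔL = 0, ±1 rule

Initial level: S=3/2, L=3, J=3/2, parity even. Final level: S=3/2, L=0, J=3/2, parity odd.
Parity must change: even → odd — satisfied.
ΔS = 0: S: 3/2 → 3/2 — satisfied.
ΔL = 0, ±1 (not L=0↔0): L: 3 → 0, ΔL = -3 — violated.
ΔJ = 0, ±1 (not J=0↔0): J: 3/2 → 3/2, ΔJ = +0 — satisfied.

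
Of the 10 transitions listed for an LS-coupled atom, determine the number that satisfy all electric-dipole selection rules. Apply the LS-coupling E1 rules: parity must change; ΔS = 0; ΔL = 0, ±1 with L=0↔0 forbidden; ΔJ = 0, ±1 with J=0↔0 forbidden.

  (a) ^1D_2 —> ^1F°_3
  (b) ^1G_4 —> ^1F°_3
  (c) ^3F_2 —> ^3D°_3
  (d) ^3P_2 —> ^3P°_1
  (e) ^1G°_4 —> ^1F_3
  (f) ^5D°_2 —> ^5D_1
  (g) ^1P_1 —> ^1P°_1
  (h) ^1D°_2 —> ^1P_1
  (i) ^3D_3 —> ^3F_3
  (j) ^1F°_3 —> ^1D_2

9

(a) allowed
(b) allowed
(c) allowed
(d) allowed
(e) allowed
(f) allowed
(g) allowed
(h) allowed
(i) forbidden (parity fails)
(j) allowed
Total allowed: 9 of 10.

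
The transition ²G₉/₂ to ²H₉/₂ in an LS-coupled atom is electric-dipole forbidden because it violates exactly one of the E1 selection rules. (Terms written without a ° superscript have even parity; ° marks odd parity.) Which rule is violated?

Reading off the term symbols: S 1/2→1/2, L 4→5, J 9/2→9/2, parity even→even.
Parity must change: even → even — fails.
ΔS = 0: S: 1/2 → 1/2 — passes.
ΔL = 0, ±1 (not L=0↔0): L: 4 → 5, ΔL = +1 — passes.
ΔJ = 0, ±1 (not J=0↔0): J: 9/2 → 9/2, ΔJ = +0 — passes.

parity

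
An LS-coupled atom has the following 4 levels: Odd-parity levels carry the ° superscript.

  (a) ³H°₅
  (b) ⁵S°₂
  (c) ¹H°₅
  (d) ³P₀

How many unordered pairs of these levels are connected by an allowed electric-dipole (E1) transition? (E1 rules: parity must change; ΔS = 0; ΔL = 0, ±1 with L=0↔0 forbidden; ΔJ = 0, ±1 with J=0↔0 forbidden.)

(a)–(b): forbidden (parity, ΔS, ΔL, ΔJ).
(a)–(c): forbidden (parity, ΔS).
(a)–(d): forbidden (ΔL, ΔJ).
(b)–(c): forbidden (parity, ΔS, ΔL, ΔJ).
(b)–(d): forbidden (ΔS, ΔJ).
(c)–(d): forbidden (ΔS, ΔL, ΔJ).
Allowed pairs: 0 of 6.

0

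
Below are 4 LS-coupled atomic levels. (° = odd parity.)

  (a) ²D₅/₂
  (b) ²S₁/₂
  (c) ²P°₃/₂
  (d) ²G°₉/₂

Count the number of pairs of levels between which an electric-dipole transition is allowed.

(a)–(b): forbidden (parity, ΔL, ΔJ).
(a)–(c): allowed.
(a)–(d): forbidden (ΔL, ΔJ).
(b)–(c): allowed.
(b)–(d): forbidden (ΔL, ΔJ).
(c)–(d): forbidden (parity, ΔL, ΔJ).
Allowed pairs: 2 of 6.

2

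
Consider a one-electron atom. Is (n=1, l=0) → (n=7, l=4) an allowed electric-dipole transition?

Δl = 4 − 0 = +4; the E1 rule Δl = ±1 is fails.
The transition is electric-dipole forbidden.

forbidden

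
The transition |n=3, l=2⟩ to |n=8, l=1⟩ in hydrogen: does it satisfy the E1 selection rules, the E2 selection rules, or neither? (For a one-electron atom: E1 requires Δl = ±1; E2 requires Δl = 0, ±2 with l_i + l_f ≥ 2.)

Δl = 1 − 2 = -1; l_i + l_f = 3.
E1 (Δl = ±1): satisfied.
E2 (Δl = 0,±2, l_i+l_f ≥ 2): not satisfied.

E1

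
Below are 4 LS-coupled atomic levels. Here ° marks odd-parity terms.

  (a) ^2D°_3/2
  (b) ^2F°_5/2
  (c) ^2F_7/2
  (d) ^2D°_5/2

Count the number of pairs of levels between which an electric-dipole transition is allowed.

2

(a)–(b): forbidden (parity).
(a)–(c): forbidden (ΔJ).
(a)–(d): forbidden (parity).
(b)–(c): allowed.
(b)–(d): forbidden (parity).
(c)–(d): allowed.
Allowed pairs: 2 of 6.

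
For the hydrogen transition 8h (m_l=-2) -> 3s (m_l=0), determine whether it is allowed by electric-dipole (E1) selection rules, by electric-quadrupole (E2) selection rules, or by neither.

Δl = 0 − 5 = -5; l_i + l_f = 5.
Δm_l = +2.
E1 (Δl = ±1, |Δm_l| ≤ 1): not satisfied.
E2 (Δl = 0,±2, l_i+l_f ≥ 2, |Δm_l| ≤ 2): not satisfied.

neither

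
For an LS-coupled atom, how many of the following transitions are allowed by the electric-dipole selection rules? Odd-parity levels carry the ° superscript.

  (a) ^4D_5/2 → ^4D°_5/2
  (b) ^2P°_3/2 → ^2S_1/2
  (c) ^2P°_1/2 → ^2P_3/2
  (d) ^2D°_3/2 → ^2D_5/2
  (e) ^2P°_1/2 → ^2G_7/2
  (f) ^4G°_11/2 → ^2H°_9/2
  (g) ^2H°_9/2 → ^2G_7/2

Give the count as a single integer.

5

(a) allowed
(b) allowed
(c) allowed
(d) allowed
(e) forbidden (ΔL, ΔJ fail)
(f) forbidden (parity, ΔS fail)
(g) allowed
Total allowed: 5 of 7.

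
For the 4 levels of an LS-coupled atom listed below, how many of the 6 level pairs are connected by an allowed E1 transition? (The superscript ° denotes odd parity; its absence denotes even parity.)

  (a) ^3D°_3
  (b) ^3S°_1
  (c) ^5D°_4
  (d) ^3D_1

0

(a)–(b): forbidden (parity, ΔL, ΔJ).
(a)–(c): forbidden (parity, ΔS).
(a)–(d): forbidden (ΔJ).
(b)–(c): forbidden (parity, ΔS, ΔL, ΔJ).
(b)–(d): forbidden (ΔL).
(c)–(d): forbidden (ΔS, ΔJ).
Allowed pairs: 0 of 6.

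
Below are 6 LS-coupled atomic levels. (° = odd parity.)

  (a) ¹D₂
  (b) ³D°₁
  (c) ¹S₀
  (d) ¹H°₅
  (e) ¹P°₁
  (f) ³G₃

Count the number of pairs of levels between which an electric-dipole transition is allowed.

(a)–(b): forbidden (ΔS).
(a)–(c): forbidden (parity, ΔL, ΔJ).
(a)–(d): forbidden (ΔL, ΔJ).
(a)–(e): allowed.
(a)–(f): forbidden (parity, ΔS, ΔL).
(b)–(c): forbidden (ΔS, ΔL).
(b)–(d): forbidden (parity, ΔS, ΔL, ΔJ).
(b)–(e): forbidden (parity, ΔS).
(b)–(f): forbidden (ΔL, ΔJ).
(c)–(d): forbidden (ΔL, ΔJ).
(c)–(e): allowed.
(c)–(f): forbidden (parity, ΔS, ΔL, ΔJ).
(d)–(e): forbidden (parity, ΔL, ΔJ).
(d)–(f): forbidden (ΔS, ΔJ).
(e)–(f): forbidden (ΔS, ΔL, ΔJ).
Allowed pairs: 2 of 15.

2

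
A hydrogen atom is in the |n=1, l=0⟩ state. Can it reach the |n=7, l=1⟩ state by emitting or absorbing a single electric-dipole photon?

allowed

l: 0 → 1 (Δl = +1). Δl = ±1 ok.
All E1 selection rules are satisfied.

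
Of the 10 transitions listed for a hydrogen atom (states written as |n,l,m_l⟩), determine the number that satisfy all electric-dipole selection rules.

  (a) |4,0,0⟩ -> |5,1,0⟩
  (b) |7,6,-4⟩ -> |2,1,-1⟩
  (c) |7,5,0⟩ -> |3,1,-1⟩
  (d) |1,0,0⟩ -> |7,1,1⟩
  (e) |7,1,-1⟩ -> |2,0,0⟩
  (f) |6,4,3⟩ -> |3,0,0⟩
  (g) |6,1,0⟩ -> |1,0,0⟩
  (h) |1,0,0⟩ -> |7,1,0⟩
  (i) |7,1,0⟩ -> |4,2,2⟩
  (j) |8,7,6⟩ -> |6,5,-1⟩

(a) allowed
(b) forbidden — Δl = -5 (E1 requires Δl = ±1); Δm_l = +3 (E1 requires Δm_l = 0, ±1)
(c) forbidden — Δl = -4 (E1 requires Δl = ±1)
(d) allowed
(e) allowed
(f) forbidden — Δl = -4 (E1 requires Δl = ±1); Δm_l = -3 (E1 requires Δm_l = 0, ±1)
(g) allowed
(h) allowed
(i) forbidden — Δm_l = +2 (E1 requires Δm_l = 0, ±1)
(j) forbidden — Δl = -2 (E1 requires Δl = ±1); Δm_l = -7 (E1 requires Δm_l = 0, ±1)
Total allowed: 5 of 10.

5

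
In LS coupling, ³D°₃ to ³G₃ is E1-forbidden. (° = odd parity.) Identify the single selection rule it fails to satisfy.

the ΔL = 0, ±1 rule

Initial level: S=1, L=2, J=3, parity odd. Final level: S=1, L=4, J=3, parity even.
Parity must change: odd → even — ✓.
ΔS = 0: S: 1 → 1 — ✓.
ΔL = 0, ±1 (not L=0↔0): L: 2 → 4, ΔL = +2 — ✗.
ΔJ = 0, ±1 (not J=0↔0): J: 3 → 3, ΔJ = +0 — ✓.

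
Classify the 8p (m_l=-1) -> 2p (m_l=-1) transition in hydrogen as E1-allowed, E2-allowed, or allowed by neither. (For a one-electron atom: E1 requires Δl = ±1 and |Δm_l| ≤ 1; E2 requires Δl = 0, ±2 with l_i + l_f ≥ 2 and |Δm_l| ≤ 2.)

E2

Δl = 1 − 1 = +0; l_i + l_f = 2.
Δm_l = +0.
E1 (Δl = ±1, |Δm_l| ≤ 1): not satisfied.
E2 (Δl = 0,±2, l_i+l_f ≥ 2, |Δm_l| ≤ 2): satisfied.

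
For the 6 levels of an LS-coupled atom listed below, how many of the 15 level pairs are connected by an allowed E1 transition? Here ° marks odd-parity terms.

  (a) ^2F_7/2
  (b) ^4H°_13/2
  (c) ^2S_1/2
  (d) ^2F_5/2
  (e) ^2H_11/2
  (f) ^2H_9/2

0

(a)–(b): forbidden (ΔS, ΔL, ΔJ).
(a)–(c): forbidden (parity, ΔL, ΔJ).
(a)–(d): forbidden (parity).
(a)–(e): forbidden (parity, ΔL, ΔJ).
(a)–(f): forbidden (parity, ΔL).
(b)–(c): forbidden (ΔS, ΔL, ΔJ).
(b)–(d): forbidden (ΔS, ΔL, ΔJ).
(b)–(e): forbidden (ΔS).
(b)–(f): forbidden (ΔS, ΔJ).
(c)–(d): forbidden (parity, ΔL, ΔJ).
(c)–(e): forbidden (parity, ΔL, ΔJ).
(c)–(f): forbidden (parity, ΔL, ΔJ).
(d)–(e): forbidden (parity, ΔL, ΔJ).
(d)–(f): forbidden (parity, ΔL, ΔJ).
(e)–(f): forbidden (parity).
Allowed pairs: 0 of 15.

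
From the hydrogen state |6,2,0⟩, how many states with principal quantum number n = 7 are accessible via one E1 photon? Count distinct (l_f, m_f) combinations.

E1 requires Δl = ±1, so l_f ∈ {1, 3}; with 0 ≤ l_f ≤ n_f−1 = 6, the allowed l_f values are {1, 3}.
For l_f = 1: m_f ∈ {m_i−1, m_i, m_i+1} ∩ [−1, 1] = {-1, 0, 1} → 3 states.
For l_f = 3: m_f ∈ {m_i−1, m_i, m_i+1} ∩ [−3, 3] = {-1, 0, 1} → 3 states.
Total: 6.

6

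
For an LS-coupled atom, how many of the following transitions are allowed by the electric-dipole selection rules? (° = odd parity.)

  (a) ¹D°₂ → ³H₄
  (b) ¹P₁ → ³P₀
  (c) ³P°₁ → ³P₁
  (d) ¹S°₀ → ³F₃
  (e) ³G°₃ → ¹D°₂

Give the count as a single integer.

(a) forbidden (ΔS, ΔL, ΔJ fail)
(b) forbidden (parity, ΔS fail)
(c) allowed
(d) forbidden (ΔS, ΔL, ΔJ fail)
(e) forbidden (parity, ΔS, ΔL fail)
Total allowed: 1 of 5.

1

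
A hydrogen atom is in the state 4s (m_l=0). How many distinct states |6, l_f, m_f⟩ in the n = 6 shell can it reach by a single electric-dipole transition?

3

E1 requires Δl = ±1, so l_f ∈ {-1, 1}; with 0 ≤ l_f ≤ n_f−1 = 5, the allowed l_f values are {1}.
For l_f = 1: m_f ∈ {m_i−1, m_i, m_i+1} ∩ [−1, 1] = {-1, 0, 1} → 3 states.
Total: 3.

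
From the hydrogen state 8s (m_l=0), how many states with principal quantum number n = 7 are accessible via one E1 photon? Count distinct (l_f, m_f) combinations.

E1 requires Δl = ±1, so l_f ∈ {-1, 1}; with 0 ≤ l_f ≤ n_f−1 = 6, the allowed l_f values are {1}.
For l_f = 1: m_f ∈ {m_i−1, m_i, m_i+1} ∩ [−1, 1] = {-1, 0, 1} → 3 states.
Total: 3.

3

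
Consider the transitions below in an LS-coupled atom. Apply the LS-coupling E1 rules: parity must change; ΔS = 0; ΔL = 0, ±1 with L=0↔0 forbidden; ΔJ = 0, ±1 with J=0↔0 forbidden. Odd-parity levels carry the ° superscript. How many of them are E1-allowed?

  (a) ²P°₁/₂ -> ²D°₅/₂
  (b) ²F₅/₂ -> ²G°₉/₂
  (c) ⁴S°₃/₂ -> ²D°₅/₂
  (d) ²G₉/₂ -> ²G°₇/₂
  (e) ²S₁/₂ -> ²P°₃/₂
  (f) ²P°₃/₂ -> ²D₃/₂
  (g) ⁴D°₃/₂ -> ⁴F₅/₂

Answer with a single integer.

(a) forbidden (parity, ΔJ fail)
(b) forbidden (ΔJ fails)
(c) forbidden (parity, ΔS, ΔL fail)
(d) allowed
(e) allowed
(f) allowed
(g) allowed
Total allowed: 4 of 7.

4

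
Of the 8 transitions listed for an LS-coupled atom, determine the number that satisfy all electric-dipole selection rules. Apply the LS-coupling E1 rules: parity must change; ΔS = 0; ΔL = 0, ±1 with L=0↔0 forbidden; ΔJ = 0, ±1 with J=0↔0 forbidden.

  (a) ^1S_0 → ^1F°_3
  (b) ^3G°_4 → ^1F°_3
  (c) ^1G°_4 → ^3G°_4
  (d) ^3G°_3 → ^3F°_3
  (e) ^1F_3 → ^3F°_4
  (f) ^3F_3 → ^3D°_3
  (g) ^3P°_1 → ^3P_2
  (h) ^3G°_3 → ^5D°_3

2

(a) forbidden (ΔL, ΔJ fail)
(b) forbidden (parity, ΔS fail)
(c) forbidden (parity, ΔS fail)
(d) forbidden (parity fails)
(e) forbidden (ΔS fails)
(f) allowed
(g) allowed
(h) forbidden (parity, ΔS, ΔL fail)
Total allowed: 2 of 8.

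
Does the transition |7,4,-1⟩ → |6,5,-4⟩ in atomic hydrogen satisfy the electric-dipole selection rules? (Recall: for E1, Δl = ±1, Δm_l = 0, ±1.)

forbidden

Δl = 5 − 4 = +1; the E1 rule Δl = ±1 is satisfied.
m_l: -1 → -4 (Δm_l = -3). |Δm_l| ≤ 1 violated.
The transition is electric-dipole forbidden.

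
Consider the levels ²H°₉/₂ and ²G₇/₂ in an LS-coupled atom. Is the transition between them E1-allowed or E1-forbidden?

allowed

Parity must change: odd → even — ✓.
ΔS = 0: S: 1/2 → 1/2 — ✓.
ΔL = 0, ±1 (not L=0↔0): L: 5 → 4, ΔL = -1 — ✓.
ΔJ = 0, ±1 (not J=0↔0): J: 9/2 → 7/2, ΔJ = -1 — ✓.
All four E1 rules are satisfied.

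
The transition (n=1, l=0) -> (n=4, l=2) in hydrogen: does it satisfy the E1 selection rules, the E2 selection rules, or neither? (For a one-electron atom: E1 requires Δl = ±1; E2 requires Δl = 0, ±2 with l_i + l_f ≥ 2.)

E2

Δl = 2 − 0 = +2; l_i + l_f = 2.
E1 (Δl = ±1): not satisfied.
E2 (Δl = 0,±2, l_i+l_f ≥ 2): satisfied.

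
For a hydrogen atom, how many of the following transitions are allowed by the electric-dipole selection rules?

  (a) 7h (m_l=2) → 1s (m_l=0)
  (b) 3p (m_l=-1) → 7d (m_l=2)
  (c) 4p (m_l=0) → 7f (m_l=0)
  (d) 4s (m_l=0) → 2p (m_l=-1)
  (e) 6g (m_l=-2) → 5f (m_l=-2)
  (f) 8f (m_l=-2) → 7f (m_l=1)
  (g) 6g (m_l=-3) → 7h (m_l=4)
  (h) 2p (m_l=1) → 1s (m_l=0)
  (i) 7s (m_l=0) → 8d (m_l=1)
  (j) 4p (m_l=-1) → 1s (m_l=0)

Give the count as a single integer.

4

(a) forbidden — Δl = -5 (E1 requires Δl = ±1); Δm_l = -2 (E1 requires Δm_l = 0, ±1)
(b) forbidden — Δm_l = +3 (E1 requires Δm_l = 0, ±1)
(c) forbidden — Δl = +2 (E1 requires Δl = ±1)
(d) allowed
(e) allowed
(f) forbidden — Δl = +0 (E1 requires Δl = ±1); Δm_l = +3 (E1 requires Δm_l = 0, ±1)
(g) forbidden — Δm_l = +7 (E1 requires Δm_l = 0, ±1)
(h) allowed
(i) forbidden — Δl = +2 (E1 requires Δl = ±1)
(j) allowed
Total allowed: 4 of 10.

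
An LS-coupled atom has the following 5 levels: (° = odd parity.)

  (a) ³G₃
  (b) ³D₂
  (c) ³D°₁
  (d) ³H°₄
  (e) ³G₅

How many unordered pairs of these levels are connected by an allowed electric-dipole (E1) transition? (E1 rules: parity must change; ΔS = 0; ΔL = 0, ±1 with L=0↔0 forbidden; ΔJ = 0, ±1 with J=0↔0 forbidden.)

3

(a)–(b): forbidden (parity, ΔL).
(a)–(c): forbidden (ΔL, ΔJ).
(a)–(d): allowed.
(a)–(e): forbidden (parity, ΔJ).
(b)–(c): allowed.
(b)–(d): forbidden (ΔL, ΔJ).
(b)–(e): forbidden (parity, ΔL, ΔJ).
(c)–(d): forbidden (parity, ΔL, ΔJ).
(c)–(e): forbidden (ΔL, ΔJ).
(d)–(e): allowed.
Allowed pairs: 3 of 10.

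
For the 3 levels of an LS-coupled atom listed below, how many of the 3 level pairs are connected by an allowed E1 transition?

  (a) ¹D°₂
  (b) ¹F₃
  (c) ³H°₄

(a)–(b): allowed.
(a)–(c): forbidden (parity, ΔS, ΔL, ΔJ).
(b)–(c): forbidden (ΔS, ΔL).
Allowed pairs: 1 of 3.

1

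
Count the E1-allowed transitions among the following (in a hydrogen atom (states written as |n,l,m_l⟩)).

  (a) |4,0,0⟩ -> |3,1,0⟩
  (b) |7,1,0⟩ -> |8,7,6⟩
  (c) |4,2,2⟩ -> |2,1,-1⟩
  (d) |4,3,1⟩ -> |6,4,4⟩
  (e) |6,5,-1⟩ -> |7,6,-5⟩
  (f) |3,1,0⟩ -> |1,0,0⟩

(a) allowed
(b) forbidden — Δl = +6 (E1 requires Δl = ±1); Δm_l = +6 (E1 requires Δm_l = 0, ±1)
(c) forbidden — Δm_l = -3 (E1 requires Δm_l = 0, ±1)
(d) forbidden — Δm_l = +3 (E1 requires Δm_l = 0, ±1)
(e) forbidden — Δm_l = -4 (E1 requires Δm_l = 0, ±1)
(f) allowed
Total allowed: 2 of 6.

2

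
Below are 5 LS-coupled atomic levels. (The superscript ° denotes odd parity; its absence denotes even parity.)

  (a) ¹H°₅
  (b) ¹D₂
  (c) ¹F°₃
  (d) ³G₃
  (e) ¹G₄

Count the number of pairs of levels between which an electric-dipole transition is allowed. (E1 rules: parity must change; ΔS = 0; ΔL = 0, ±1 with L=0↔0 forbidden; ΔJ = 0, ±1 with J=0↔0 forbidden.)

3

(a)–(b): forbidden (ΔL, ΔJ).
(a)–(c): forbidden (parity, ΔL, ΔJ).
(a)–(d): forbidden (ΔS, ΔJ).
(a)–(e): allowed.
(b)–(c): allowed.
(b)–(d): forbidden (parity, ΔS, ΔL).
(b)–(e): forbidden (parity, ΔL, ΔJ).
(c)–(d): forbidden (ΔS).
(c)–(e): allowed.
(d)–(e): forbidden (parity, ΔS).
Allowed pairs: 3 of 10.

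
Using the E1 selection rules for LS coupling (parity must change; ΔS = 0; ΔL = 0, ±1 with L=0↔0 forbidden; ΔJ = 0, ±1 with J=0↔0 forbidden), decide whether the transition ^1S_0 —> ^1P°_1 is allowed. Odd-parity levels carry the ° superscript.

Initial level: S=0, L=0, J=0, parity even. Final level: S=0, L=1, J=1, parity odd.
Parity must change: even → odd — ok.
ΔS = 0: S: 0 → 0 — ok.
ΔL = 0, ±1 (not L=0↔0): L: 0 → 1, ΔL = +1 — ok.
ΔJ = 0, ±1 (not J=0↔0): J: 0 → 1, ΔJ = +1 — ok.
All four E1 rules are satisfied.

allowed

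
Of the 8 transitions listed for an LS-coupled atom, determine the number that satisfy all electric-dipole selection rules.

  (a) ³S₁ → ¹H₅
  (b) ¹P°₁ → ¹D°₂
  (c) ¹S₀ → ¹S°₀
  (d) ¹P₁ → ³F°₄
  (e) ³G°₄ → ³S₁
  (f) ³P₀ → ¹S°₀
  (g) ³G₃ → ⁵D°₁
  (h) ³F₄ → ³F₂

(a) forbidden (parity, ΔS, ΔL, ΔJ fail)
(b) forbidden (parity fails)
(c) forbidden (ΔL, ΔJ fail)
(d) forbidden (ΔS, ΔL, ΔJ fail)
(e) forbidden (ΔL, ΔJ fail)
(f) forbidden (ΔS, ΔJ fail)
(g) forbidden (ΔS, ΔL, ΔJ fail)
(h) forbidden (parity, ΔJ fail)
Total allowed: 0 of 8.

0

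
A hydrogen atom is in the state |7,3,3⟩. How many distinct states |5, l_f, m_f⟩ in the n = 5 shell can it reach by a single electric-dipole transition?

4

E1 requires Δl = ±1, so l_f ∈ {2, 4}; with 0 ≤ l_f ≤ n_f−1 = 4, the allowed l_f values are {2, 4}.
For l_f = 2: m_f ∈ {m_i−1, m_i, m_i+1} ∩ [−2, 2] = {2} → 1 state.
For l_f = 4: m_f ∈ {m_i−1, m_i, m_i+1} ∩ [−4, 4] = {2, 3, 4} → 3 states.
Total: 4.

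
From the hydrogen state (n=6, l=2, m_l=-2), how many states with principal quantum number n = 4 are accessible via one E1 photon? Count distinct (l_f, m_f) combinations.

E1 requires Δl = ±1, so l_f ∈ {1, 3}; with 0 ≤ l_f ≤ n_f−1 = 3, the allowed l_f values are {1, 3}.
For l_f = 1: m_f ∈ {m_i−1, m_i, m_i+1} ∩ [−1, 1] = {-1} → 1 state.
For l_f = 3: m_f ∈ {m_i−1, m_i, m_i+1} ∩ [−3, 3] = {-3, -2, -1} → 3 states.
Total: 4.

4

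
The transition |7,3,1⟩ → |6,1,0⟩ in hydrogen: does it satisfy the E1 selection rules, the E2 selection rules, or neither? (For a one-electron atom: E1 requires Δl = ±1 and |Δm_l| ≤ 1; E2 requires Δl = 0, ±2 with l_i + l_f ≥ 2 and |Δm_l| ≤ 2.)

Δl = 1 − 3 = -2; l_i + l_f = 4.
Δm_l = -1.
E1 (Δl = ±1, |Δm_l| ≤ 1): not satisfied.
E2 (Δl = 0,±2, l_i+l_f ≥ 2, |Δm_l| ≤ 2): satisfied.

E2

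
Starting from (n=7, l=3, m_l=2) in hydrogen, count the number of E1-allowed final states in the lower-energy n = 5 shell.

5

E1 requires Δl = ±1, so l_f ∈ {2, 4}; with 0 ≤ l_f ≤ n_f−1 = 4, the allowed l_f values are {2, 4}.
For l_f = 2: m_f ∈ {m_i−1, m_i, m_i+1} ∩ [−2, 2] = {1, 2} → 2 states.
For l_f = 4: m_f ∈ {m_i−1, m_i, m_i+1} ∩ [−4, 4] = {1, 2, 3} → 3 states.
Total: 5.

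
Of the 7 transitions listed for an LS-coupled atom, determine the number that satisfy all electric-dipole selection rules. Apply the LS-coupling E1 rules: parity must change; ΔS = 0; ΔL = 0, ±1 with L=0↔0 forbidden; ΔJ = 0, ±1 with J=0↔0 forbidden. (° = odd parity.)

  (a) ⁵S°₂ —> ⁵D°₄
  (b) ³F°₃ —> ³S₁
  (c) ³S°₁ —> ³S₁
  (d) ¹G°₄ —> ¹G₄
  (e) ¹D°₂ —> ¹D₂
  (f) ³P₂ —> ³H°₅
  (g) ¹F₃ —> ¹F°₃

(a) forbidden (parity, ΔL, ΔJ fail)
(b) forbidden (ΔL, ΔJ fail)
(c) forbidden (ΔL fails)
(d) allowed
(e) allowed
(f) forbidden (ΔL, ΔJ fail)
(g) allowed
Total allowed: 3 of 7.

3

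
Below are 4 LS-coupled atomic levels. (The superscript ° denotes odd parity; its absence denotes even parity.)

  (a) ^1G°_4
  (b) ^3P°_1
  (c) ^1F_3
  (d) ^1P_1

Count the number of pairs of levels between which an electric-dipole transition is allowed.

(a)–(b): forbidden (parity, ΔS, ΔL, ΔJ).
(a)–(c): allowed.
(a)–(d): forbidden (ΔL, ΔJ).
(b)–(c): forbidden (ΔS, ΔL, ΔJ).
(b)–(d): forbidden (ΔS).
(c)–(d): forbidden (parity, ΔL, ΔJ).
Allowed pairs: 1 of 6.

1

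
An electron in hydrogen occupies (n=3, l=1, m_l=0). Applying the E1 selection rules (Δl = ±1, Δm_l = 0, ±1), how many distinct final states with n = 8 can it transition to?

E1 requires Δl = ±1, so l_f ∈ {0, 2}; with 0 ≤ l_f ≤ n_f−1 = 7, the allowed l_f values are {0, 2}.
For l_f = 0: m_f ∈ {m_i−1, m_i, m_i+1} ∩ [−0, 0] = {0} → 1 state.
For l_f = 2: m_f ∈ {m_i−1, m_i, m_i+1} ∩ [−2, 2] = {-1, 0, 1} → 3 states.
Total: 4.

4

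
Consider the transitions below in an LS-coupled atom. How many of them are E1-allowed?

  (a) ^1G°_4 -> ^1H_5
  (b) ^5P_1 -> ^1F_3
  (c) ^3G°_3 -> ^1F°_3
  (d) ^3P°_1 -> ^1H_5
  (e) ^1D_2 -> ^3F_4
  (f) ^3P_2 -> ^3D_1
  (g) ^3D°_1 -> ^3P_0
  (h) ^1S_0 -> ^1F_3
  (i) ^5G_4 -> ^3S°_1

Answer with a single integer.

2

(a) allowed
(b) forbidden (parity, ΔS, ΔL, ΔJ fail)
(c) forbidden (parity, ΔS fail)
(d) forbidden (ΔS, ΔL, ΔJ fail)
(e) forbidden (parity, ΔS, ΔJ fail)
(f) forbidden (parity fails)
(g) allowed
(h) forbidden (parity, ΔL, ΔJ fail)
(i) forbidden (ΔS, ΔL, ΔJ fail)
Total allowed: 2 of 9.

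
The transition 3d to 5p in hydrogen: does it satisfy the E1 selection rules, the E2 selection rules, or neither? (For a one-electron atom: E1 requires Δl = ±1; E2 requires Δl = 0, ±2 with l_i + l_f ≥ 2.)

Δl = 1 − 2 = -1; l_i + l_f = 3.
E1 (Δl = ±1): satisfied.
E2 (Δl = 0,±2, l_i+l_f ≥ 2): not satisfied.

E1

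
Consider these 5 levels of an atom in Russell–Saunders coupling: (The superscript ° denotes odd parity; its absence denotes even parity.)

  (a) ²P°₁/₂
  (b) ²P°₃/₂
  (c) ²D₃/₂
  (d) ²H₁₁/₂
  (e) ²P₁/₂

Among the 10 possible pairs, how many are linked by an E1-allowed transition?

4

(a)–(b): forbidden (parity).
(a)–(c): allowed.
(a)–(d): forbidden (ΔL, ΔJ).
(a)–(e): allowed.
(b)–(c): allowed.
(b)–(d): forbidden (ΔL, ΔJ).
(b)–(e): allowed.
(c)–(d): forbidden (parity, ΔL, ΔJ).
(c)–(e): forbidden (parity).
(d)–(e): forbidden (parity, ΔL, ΔJ).
Allowed pairs: 4 of 10.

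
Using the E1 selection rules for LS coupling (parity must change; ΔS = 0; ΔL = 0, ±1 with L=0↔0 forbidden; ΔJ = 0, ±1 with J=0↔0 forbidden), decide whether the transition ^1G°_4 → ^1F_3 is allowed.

allowed

Parity must change: odd → even — satisfied.
ΔS = 0: S: 0 → 0 — satisfied.
ΔL = 0, ±1 (not L=0↔0): L: 4 → 3, ΔL = -1 — satisfied.
ΔJ = 0, ±1 (not J=0↔0): J: 4 → 3, ΔJ = -1 — satisfied.
All four E1 rules are satisfied.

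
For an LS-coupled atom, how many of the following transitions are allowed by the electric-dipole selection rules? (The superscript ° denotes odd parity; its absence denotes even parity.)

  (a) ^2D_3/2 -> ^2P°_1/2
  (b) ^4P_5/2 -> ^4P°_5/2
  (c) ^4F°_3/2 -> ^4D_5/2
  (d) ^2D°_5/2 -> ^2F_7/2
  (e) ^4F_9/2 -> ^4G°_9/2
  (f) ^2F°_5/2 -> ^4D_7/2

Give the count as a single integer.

5

(a) allowed
(b) allowed
(c) allowed
(d) allowed
(e) allowed
(f) forbidden (ΔS fails)
Total allowed: 5 of 6.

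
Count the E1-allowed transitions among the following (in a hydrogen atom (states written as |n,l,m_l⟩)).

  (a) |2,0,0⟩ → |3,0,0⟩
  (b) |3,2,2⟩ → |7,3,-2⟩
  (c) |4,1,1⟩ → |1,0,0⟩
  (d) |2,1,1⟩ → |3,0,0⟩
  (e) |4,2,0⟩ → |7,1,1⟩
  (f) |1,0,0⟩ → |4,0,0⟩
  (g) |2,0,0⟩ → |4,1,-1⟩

(a) forbidden — Δl = +0 (E1 requires Δl = ±1)
(b) forbidden — Δm_l = -4 (E1 requires Δm_l = 0, ±1)
(c) allowed
(d) allowed
(e) allowed
(f) forbidden — Δl = +0 (E1 requires Δl = ±1)
(g) allowed
Total allowed: 4 of 7.

4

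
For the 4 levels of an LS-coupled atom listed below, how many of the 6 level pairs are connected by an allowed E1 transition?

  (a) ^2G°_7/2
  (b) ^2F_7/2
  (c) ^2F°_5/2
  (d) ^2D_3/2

(a)–(b): allowed.
(a)–(c): forbidden (parity).
(a)–(d): forbidden (ΔL, ΔJ).
(b)–(c): allowed.
(b)–(d): forbidden (parity, ΔJ).
(c)–(d): allowed.
Allowed pairs: 3 of 6.

3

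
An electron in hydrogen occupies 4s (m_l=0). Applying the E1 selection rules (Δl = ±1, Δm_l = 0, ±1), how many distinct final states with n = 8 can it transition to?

3

E1 requires Δl = ±1, so l_f ∈ {-1, 1}; with 0 ≤ l_f ≤ n_f−1 = 7, the allowed l_f values are {1}.
For l_f = 1: m_f ∈ {m_i−1, m_i, m_i+1} ∩ [−1, 1] = {-1, 0, 1} → 3 states.
Total: 3.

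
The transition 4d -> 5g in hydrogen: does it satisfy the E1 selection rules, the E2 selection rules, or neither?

E2

Δl = 4 − 2 = +2; l_i + l_f = 6.
E1 (Δl = ±1): not satisfied.
E2 (Δl = 0,±2, l_i+l_f ≥ 2): satisfied.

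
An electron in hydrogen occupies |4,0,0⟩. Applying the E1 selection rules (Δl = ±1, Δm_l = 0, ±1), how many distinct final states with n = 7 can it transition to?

E1 requires Δl = ±1, so l_f ∈ {-1, 1}; with 0 ≤ l_f ≤ n_f−1 = 6, the allowed l_f values are {1}.
For l_f = 1: m_f ∈ {m_i−1, m_i, m_i+1} ∩ [−1, 1] = {-1, 0, 1} → 3 states.
Total: 3.

3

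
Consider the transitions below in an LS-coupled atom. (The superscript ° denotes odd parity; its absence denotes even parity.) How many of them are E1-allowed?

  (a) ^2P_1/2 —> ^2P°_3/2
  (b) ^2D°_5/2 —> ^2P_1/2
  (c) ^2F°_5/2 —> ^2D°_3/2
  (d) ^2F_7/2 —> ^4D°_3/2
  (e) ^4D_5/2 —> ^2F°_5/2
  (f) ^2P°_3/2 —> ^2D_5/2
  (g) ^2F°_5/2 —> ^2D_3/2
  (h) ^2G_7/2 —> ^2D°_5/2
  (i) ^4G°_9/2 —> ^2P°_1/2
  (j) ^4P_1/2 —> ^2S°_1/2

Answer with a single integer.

3

(a) allowed
(b) forbidden (ΔJ fails)
(c) forbidden (parity fails)
(d) forbidden (ΔS, ΔJ fail)
(e) forbidden (ΔS fails)
(f) allowed
(g) allowed
(h) forbidden (ΔL fails)
(i) forbidden (parity, ΔS, ΔL, ΔJ fail)
(j) forbidden (ΔS fails)
Total allowed: 3 of 10.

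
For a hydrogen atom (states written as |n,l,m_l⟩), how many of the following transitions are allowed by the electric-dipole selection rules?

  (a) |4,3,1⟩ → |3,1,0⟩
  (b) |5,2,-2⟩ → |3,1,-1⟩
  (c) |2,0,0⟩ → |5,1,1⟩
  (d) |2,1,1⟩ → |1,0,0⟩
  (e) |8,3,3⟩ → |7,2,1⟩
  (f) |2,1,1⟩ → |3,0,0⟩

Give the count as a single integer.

(a) forbidden — Δl = -2 (E1 requires Δl = ±1)
(b) allowed
(c) allowed
(d) allowed
(e) forbidden — Δm_l = -2 (E1 requires Δm_l = 0, ±1)
(f) allowed
Total allowed: 4 of 6.

4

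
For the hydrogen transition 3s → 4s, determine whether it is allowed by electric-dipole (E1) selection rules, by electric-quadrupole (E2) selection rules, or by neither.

Δl = 0 − 0 = +0; l_i + l_f = 0.
E1 (Δl = ±1): not satisfied.
E2 (Δl = 0,±2, l_i+l_f ≥ 2): not satisfied.

neither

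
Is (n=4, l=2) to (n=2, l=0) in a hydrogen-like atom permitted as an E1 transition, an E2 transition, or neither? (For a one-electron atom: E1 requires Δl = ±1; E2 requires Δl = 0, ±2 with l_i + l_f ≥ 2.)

Δl = 0 − 2 = -2; l_i + l_f = 2.
E1 (Δl = ±1): not satisfied.
E2 (Δl = 0,±2, l_i+l_f ≥ 2): satisfied.

E2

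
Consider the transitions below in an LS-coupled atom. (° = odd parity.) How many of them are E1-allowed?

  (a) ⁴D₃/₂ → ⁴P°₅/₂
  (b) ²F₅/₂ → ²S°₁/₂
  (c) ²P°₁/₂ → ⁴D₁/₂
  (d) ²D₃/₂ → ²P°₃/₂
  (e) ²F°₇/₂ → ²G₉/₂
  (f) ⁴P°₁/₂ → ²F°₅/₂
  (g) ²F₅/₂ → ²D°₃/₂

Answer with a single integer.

(a) allowed
(b) forbidden (ΔL, ΔJ fail)
(c) forbidden (ΔS fails)
(d) allowed
(e) allowed
(f) forbidden (parity, ΔS, ΔL, ΔJ fail)
(g) allowed
Total allowed: 4 of 7.

4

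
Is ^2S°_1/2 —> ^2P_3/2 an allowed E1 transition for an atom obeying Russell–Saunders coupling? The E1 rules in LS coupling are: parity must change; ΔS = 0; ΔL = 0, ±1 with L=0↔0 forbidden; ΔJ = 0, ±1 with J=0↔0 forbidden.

Reading off the term symbols: S 1/2→1/2, L 0→1, J 1/2→3/2, parity odd→even.
ΔL = 0, ±1 (not L=0↔0): L: 0 → 1, ΔL = +1 — ✓.
ΔS = 0: S: 1/2 → 1/2 — ✓.
Parity must change: odd → even — ✓.
ΔJ = 0, ±1 (not J=0↔0): J: 1/2 → 3/2, ΔJ = +1 — ✓.
All four E1 rules are satisfied.

allowed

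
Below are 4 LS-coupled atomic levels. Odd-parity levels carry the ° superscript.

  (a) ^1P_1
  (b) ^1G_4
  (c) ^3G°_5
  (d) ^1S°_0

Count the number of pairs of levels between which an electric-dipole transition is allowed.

(a)–(b): forbidden (parity, ΔL, ΔJ).
(a)–(c): forbidden (ΔS, ΔL, ΔJ).
(a)–(d): allowed.
(b)–(c): forbidden (ΔS).
(b)–(d): forbidden (ΔL, ΔJ).
(c)–(d): forbidden (parity, ΔS, ΔL, ΔJ).
Allowed pairs: 1 of 6.

1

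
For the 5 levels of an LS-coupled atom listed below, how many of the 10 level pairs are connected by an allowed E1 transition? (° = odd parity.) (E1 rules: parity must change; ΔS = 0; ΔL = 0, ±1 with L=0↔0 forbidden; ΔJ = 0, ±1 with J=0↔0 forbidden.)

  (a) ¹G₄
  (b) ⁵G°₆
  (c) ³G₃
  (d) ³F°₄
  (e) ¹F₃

(a)–(b): forbidden (ΔS, ΔJ).
(a)–(c): forbidden (parity, ΔS).
(a)–(d): forbidden (ΔS).
(a)–(e): forbidden (parity).
(b)–(c): forbidden (ΔS, ΔJ).
(b)–(d): forbidden (parity, ΔS, ΔJ).
(b)–(e): forbidden (ΔS, ΔJ).
(c)–(d): allowed.
(c)–(e): forbidden (parity, ΔS).
(d)–(e): forbidden (ΔS).
Allowed pairs: 1 of 10.

1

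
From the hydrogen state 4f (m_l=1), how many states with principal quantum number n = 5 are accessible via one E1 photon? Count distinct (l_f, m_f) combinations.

E1 requires Δl = ±1, so l_f ∈ {2, 4}; with 0 ≤ l_f ≤ n_f−1 = 4, the allowed l_f values are {2, 4}.
For l_f = 2: m_f ∈ {m_i−1, m_i, m_i+1} ∩ [−2, 2] = {0, 1, 2} → 3 states.
For l_f = 4: m_f ∈ {m_i−1, m_i, m_i+1} ∩ [−4, 4] = {0, 1, 2} → 3 states.
Total: 6.

6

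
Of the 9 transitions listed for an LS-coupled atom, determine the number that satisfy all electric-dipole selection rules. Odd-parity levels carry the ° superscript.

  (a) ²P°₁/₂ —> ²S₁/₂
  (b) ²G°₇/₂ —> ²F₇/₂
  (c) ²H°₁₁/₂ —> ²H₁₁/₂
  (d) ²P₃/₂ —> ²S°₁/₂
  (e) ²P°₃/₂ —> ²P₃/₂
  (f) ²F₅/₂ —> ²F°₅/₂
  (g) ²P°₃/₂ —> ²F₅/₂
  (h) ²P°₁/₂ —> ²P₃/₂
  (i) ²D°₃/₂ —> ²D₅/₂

8

(a) allowed
(b) allowed
(c) allowed
(d) allowed
(e) allowed
(f) allowed
(g) forbidden (ΔL fails)
(h) allowed
(i) allowed
Total allowed: 8 of 9.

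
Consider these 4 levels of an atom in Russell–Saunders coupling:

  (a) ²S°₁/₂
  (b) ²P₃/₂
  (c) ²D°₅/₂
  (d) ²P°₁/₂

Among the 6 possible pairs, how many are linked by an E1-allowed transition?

(a)–(b): allowed.
(a)–(c): forbidden (parity, ΔL, ΔJ).
(a)–(d): forbidden (parity).
(b)–(c): allowed.
(b)–(d): allowed.
(c)–(d): forbidden (parity, ΔJ).
Allowed pairs: 3 of 6.

3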